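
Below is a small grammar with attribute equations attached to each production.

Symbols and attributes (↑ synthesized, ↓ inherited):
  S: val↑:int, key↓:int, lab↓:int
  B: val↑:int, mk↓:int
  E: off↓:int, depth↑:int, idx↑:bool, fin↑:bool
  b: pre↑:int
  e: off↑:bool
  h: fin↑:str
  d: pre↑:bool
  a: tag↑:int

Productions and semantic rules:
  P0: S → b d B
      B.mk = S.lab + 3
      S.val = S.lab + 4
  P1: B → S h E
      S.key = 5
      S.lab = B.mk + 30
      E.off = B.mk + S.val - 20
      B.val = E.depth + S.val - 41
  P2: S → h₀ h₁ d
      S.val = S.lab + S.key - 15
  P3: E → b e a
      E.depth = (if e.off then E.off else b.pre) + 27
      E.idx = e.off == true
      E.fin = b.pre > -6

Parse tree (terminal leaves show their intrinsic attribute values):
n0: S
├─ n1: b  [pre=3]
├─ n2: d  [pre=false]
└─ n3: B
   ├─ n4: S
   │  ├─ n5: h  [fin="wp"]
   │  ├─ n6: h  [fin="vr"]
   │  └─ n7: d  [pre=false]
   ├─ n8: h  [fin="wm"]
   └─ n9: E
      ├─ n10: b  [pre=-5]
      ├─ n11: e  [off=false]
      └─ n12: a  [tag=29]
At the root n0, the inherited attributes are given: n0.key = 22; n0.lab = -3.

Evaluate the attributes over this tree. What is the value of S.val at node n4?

1. n0.key = 22  [given at root]
2. n0.lab = -3  [given at root]
3. n1.pre = 3  [terminal]
4. n2.pre = false  [terminal]
5. n3.mk = 0  [S.lab + 3]
6. n4.key = 5  [5]
7. n4.lab = 30  [B.mk + 30]
8. n5.fin = "wp"  [terminal]
9. n6.fin = "vr"  [terminal]
10. n7.pre = false  [terminal]
11. n4.val = 20  [S.lab + S.key - 15]
12. n8.fin = "wm"  [terminal]
13. n9.off = 0  [B.mk + S.val - 20]
14. n10.pre = -5  [terminal]
15. n11.off = false  [terminal]
16. n12.tag = 29  [terminal]
17. n9.depth = 22  [(if e.off then E.off else b.pre) + 27]
18. n9.idx = false  [e.off == true]
19. n9.fin = true  [b.pre > -6]
20. n3.val = 1  [E.depth + S.val - 41]
21. n0.val = 1  [S.lab + 4]

20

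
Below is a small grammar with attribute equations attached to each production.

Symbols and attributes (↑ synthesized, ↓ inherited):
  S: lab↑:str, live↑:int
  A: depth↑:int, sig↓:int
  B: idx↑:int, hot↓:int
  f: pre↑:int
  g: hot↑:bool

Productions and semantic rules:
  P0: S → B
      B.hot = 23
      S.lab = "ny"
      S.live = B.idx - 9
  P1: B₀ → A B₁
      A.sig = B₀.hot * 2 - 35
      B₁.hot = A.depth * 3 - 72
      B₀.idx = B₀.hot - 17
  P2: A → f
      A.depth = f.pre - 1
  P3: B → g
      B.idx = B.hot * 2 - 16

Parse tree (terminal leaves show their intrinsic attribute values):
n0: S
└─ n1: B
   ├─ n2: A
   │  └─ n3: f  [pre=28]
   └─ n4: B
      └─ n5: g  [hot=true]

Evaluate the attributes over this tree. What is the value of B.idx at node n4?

2

1. n1.hot = 23  [23]
2. n2.sig = 11  [B₀.hot * 2 - 35]
3. n3.pre = 28  [terminal]
4. n2.depth = 27  [f.pre - 1]
5. n4.hot = 9  [A.depth * 3 - 72]
6. n5.hot = true  [terminal]
7. n4.idx = 2  [B.hot * 2 - 16]
8. n1.idx = 6  [B₀.hot - 17]
9. n0.lab = "ny"  ["ny"]
10. n0.live = -3  [B.idx - 9]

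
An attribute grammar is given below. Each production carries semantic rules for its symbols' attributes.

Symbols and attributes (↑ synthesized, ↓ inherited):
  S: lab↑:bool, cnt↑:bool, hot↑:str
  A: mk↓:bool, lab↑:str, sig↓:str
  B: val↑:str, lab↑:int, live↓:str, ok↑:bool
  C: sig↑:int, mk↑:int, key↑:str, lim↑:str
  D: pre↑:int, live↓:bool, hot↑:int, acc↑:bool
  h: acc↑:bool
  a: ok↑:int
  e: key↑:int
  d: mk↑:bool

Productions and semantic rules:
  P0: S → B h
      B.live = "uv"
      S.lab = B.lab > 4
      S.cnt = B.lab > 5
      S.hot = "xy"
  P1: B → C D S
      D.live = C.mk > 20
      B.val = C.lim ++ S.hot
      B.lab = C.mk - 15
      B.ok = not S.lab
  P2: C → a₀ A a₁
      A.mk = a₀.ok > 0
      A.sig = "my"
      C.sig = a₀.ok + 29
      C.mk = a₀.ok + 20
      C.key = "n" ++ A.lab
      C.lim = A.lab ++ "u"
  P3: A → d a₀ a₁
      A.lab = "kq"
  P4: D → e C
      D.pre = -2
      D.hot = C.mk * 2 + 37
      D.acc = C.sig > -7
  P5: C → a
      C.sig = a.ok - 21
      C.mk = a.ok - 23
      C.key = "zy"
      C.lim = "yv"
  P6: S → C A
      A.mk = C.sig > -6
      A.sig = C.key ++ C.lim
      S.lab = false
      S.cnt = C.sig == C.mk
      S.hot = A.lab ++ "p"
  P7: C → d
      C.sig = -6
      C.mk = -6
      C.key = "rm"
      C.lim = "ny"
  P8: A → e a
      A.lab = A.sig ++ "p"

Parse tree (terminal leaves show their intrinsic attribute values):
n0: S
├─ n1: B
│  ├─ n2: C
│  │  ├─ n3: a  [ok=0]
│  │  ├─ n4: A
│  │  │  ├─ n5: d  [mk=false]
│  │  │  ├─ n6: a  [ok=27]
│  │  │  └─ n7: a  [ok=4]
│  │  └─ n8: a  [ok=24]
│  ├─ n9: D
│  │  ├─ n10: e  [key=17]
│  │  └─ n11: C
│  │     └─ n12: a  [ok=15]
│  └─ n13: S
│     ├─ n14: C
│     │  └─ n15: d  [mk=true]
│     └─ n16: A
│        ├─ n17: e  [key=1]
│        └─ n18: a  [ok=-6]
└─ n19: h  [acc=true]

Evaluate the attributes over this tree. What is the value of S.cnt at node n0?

1. n1.live = "uv"  ["uv"]
2. n3.ok = 0  [terminal]
3. n4.mk = false  [a₀.ok > 0]
4. n4.sig = "my"  ["my"]
5. n5.mk = false  [terminal]
6. n6.ok = 27  [terminal]
7. n7.ok = 4  [terminal]
8. n4.lab = "kq"  ["kq"]
9. n8.ok = 24  [terminal]
10. n2.sig = 29  [a₀.ok + 29]
11. n2.mk = 20  [a₀.ok + 20]
12. n2.key = "nkq"  ["n" ++ A.lab]
13. n2.lim = "kqu"  [A.lab ++ "u"]
14. n9.live = false  [C.mk > 20]
15. n10.key = 17  [terminal]
16. n12.ok = 15  [terminal]
17. n11.sig = -6  [a.ok - 21]
18. n11.mk = -8  [a.ok - 23]
19. n11.key = "zy"  ["zy"]
20. n11.lim = "yv"  ["yv"]
21. n9.pre = -2  [-2]
22. n9.hot = 21  [C.mk * 2 + 37]
23. n9.acc = true  [C.sig > -7]
24. n15.mk = true  [terminal]
25. n14.sig = -6  [-6]
26. n14.mk = -6  [-6]
27. n14.key = "rm"  ["rm"]
28. n14.lim = "ny"  ["ny"]
29. n16.mk = false  [C.sig > -6]
30. n16.sig = "rmny"  [C.key ++ C.lim]
31. n17.key = 1  [terminal]
32. n18.ok = -6  [terminal]
33. n16.lab = "rmnyp"  [A.sig ++ "p"]
34. n13.lab = false  [false]
35. n13.cnt = true  [C.sig == C.mk]
36. n13.hot = "rmnypp"  [A.lab ++ "p"]
37. n1.val = "kqurmnypp"  [C.lim ++ S.hot]
38. n1.lab = 5  [C.mk - 15]
39. n1.ok = true  [not S.lab]
40. n19.acc = true  [terminal]
41. n0.lab = true  [B.lab > 4]
42. n0.cnt = false  [B.lab > 5]
43. n0.hot = "xy"  ["xy"]

false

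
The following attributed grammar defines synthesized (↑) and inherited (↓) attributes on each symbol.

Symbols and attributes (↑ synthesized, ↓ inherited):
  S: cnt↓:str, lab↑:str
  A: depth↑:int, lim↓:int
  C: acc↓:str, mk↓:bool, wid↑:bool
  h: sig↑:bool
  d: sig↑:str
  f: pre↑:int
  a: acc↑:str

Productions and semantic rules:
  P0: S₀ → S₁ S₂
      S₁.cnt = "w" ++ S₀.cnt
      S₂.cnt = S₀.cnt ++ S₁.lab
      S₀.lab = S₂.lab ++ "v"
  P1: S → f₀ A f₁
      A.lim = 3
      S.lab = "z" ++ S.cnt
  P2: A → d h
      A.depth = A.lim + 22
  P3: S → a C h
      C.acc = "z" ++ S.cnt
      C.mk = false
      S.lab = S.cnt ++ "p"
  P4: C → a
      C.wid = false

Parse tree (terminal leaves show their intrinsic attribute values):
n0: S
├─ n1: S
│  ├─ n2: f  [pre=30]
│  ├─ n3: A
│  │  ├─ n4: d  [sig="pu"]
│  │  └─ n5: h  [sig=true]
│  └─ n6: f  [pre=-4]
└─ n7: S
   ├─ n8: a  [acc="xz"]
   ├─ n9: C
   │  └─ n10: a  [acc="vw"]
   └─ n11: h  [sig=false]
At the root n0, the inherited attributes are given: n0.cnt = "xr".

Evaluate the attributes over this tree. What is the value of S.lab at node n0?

1. n0.cnt = "xr"  [given at root]
2. n1.cnt = "wxr"  ["w" ++ S₀.cnt]
3. n2.pre = 30  [terminal]
4. n3.lim = 3  [3]
5. n4.sig = "pu"  [terminal]
6. n5.sig = true  [terminal]
7. n3.depth = 25  [A.lim + 22]
8. n6.pre = -4  [terminal]
9. n1.lab = "zwxr"  ["z" ++ S.cnt]
10. n7.cnt = "xrzwxr"  [S₀.cnt ++ S₁.lab]
11. n8.acc = "xz"  [terminal]
12. n9.acc = "zxrzwxr"  ["z" ++ S.cnt]
13. n9.mk = false  [false]
14. n10.acc = "vw"  [terminal]
15. n9.wid = false  [false]
16. n11.sig = false  [terminal]
17. n7.lab = "xrzwxrp"  [S.cnt ++ "p"]
18. n0.lab = "xrzwxrpv"  [S₂.lab ++ "v"]

"xrzwxrpv"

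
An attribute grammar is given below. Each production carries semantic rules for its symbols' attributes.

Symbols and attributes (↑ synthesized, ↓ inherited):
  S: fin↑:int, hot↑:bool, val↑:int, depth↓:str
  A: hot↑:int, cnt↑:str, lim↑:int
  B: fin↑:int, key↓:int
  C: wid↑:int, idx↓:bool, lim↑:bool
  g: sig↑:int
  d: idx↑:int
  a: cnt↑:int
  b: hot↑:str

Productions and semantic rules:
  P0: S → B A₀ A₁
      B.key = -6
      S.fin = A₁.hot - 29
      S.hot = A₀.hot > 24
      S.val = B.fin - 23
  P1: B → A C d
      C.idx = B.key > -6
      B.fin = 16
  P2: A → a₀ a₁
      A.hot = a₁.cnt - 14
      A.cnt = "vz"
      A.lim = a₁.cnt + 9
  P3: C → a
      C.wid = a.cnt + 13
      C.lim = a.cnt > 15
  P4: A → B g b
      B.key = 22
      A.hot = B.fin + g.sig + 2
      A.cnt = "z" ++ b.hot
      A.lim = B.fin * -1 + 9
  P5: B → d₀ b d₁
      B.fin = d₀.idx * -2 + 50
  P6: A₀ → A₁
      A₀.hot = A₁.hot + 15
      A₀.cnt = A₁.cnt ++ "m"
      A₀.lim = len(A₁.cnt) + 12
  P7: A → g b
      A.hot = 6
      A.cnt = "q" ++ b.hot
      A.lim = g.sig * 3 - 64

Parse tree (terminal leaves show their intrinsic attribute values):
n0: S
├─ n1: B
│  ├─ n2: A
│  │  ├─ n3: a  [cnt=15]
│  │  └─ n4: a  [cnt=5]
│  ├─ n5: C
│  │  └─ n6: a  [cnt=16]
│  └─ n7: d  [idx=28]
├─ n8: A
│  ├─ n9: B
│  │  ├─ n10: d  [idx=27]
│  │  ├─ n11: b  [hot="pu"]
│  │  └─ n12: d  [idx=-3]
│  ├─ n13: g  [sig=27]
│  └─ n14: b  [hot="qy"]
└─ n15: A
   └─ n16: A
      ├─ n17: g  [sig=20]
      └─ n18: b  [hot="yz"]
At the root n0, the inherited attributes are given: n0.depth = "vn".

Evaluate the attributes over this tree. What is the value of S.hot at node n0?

1. n0.depth = "vn"  [given at root]
2. n1.key = -6  [-6]
3. n3.cnt = 15  [terminal]
4. n4.cnt = 5  [terminal]
5. n2.hot = -9  [a₁.cnt - 14]
6. n2.cnt = "vz"  ["vz"]
7. n2.lim = 14  [a₁.cnt + 9]
8. n5.idx = false  [B.key > -6]
9. n6.cnt = 16  [terminal]
10. n5.wid = 29  [a.cnt + 13]
11. n5.lim = true  [a.cnt > 15]
12. n7.idx = 28  [terminal]
13. n1.fin = 16  [16]
14. n9.key = 22  [22]
15. n10.idx = 27  [terminal]
16. n11.hot = "pu"  [terminal]
17. n12.idx = -3  [terminal]
18. n9.fin = -4  [d₀.idx * -2 + 50]
19. n13.sig = 27  [terminal]
20. n14.hot = "qy"  [terminal]
21. n8.hot = 25  [B.fin + g.sig + 2]
22. n8.cnt = "zqy"  ["z" ++ b.hot]
23. n8.lim = 13  [B.fin * -1 + 9]
24. n17.sig = 20  [terminal]
25. n18.hot = "yz"  [terminal]
26. n16.hot = 6  [6]
27. n16.cnt = "qyz"  ["q" ++ b.hot]
28. n16.lim = -4  [g.sig * 3 - 64]
29. n15.hot = 21  [A₁.hot + 15]
30. n15.cnt = "qyzm"  [A₁.cnt ++ "m"]
31. n15.lim = 15  [len(A₁.cnt) + 12]
32. n0.fin = -8  [A₁.hot - 29]
33. n0.hot = true  [A₀.hot > 24]
34. n0.val = -7  [B.fin - 23]

true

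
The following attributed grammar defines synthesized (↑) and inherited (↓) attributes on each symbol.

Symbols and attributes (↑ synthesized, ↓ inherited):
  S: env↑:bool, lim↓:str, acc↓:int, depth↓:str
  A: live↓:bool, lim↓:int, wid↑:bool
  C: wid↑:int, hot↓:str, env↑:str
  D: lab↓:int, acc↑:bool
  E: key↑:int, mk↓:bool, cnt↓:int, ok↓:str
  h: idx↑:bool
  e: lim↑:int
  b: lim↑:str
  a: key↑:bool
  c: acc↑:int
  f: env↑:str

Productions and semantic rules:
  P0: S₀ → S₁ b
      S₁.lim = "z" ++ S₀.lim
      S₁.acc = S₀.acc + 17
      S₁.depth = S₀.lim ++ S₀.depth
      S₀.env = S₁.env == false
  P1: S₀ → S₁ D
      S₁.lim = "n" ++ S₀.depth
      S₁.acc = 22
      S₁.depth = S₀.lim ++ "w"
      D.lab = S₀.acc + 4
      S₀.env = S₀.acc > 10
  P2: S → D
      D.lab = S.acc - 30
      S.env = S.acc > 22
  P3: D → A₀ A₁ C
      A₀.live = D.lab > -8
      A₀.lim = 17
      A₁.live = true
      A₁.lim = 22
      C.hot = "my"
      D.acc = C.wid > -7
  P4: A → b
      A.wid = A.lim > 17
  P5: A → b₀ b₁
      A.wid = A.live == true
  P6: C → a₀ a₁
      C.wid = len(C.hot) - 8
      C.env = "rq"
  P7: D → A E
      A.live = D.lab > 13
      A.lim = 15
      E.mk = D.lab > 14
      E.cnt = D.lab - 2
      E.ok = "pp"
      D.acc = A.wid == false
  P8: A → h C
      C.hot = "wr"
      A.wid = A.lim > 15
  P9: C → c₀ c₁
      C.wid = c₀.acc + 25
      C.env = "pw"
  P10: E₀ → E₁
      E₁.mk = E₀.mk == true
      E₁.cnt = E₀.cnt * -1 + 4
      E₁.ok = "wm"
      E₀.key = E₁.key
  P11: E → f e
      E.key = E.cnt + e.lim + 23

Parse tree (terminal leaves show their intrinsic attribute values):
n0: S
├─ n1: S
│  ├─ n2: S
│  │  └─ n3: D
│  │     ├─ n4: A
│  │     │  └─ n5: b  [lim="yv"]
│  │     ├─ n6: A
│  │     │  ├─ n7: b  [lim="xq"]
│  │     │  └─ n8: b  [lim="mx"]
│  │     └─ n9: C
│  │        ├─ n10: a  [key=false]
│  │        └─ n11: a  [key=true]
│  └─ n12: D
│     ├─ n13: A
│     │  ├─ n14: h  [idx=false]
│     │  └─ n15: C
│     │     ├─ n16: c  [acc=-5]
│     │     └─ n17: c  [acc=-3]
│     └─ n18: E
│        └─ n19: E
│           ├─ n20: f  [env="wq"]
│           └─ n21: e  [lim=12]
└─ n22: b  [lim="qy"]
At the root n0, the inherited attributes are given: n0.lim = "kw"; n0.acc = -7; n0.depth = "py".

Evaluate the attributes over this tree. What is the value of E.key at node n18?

27

1. n0.lim = "kw"  [given at root]
2. n0.acc = -7  [given at root]
3. n0.depth = "py"  [given at root]
4. n1.lim = "zkw"  ["z" ++ S₀.lim]
5. n1.acc = 10  [S₀.acc + 17]
6. n1.depth = "kwpy"  [S₀.lim ++ S₀.depth]
7. n2.lim = "nkwpy"  ["n" ++ S₀.depth]
8. n2.acc = 22  [22]
9. n2.depth = "zkww"  [S₀.lim ++ "w"]
10. n3.lab = -8  [S.acc - 30]
11. n4.live = false  [D.lab > -8]
12. n4.lim = 17  [17]
13. n5.lim = "yv"  [terminal]
14. n4.wid = false  [A.lim > 17]
15. n6.live = true  [true]
16. n6.lim = 22  [22]
17. n7.lim = "xq"  [terminal]
18. n8.lim = "mx"  [terminal]
19. n6.wid = true  [A.live == true]
20. n9.hot = "my"  ["my"]
21. n10.key = false  [terminal]
22. n11.key = true  [terminal]
23. n9.wid = -6  [len(C.hot) - 8]
24. n9.env = "rq"  ["rq"]
25. n3.acc = true  [C.wid > -7]
26. n2.env = false  [S.acc > 22]
27. n12.lab = 14  [S₀.acc + 4]
28. n13.live = true  [D.lab > 13]
29. n13.lim = 15  [15]
30. n14.idx = false  [terminal]
31. n15.hot = "wr"  ["wr"]
32. n16.acc = -5  [terminal]
33. n17.acc = -3  [terminal]
34. n15.wid = 20  [c₀.acc + 25]
35. n15.env = "pw"  ["pw"]
36. n13.wid = false  [A.lim > 15]
37. n18.mk = false  [D.lab > 14]
38. n18.cnt = 12  [D.lab - 2]
39. n18.ok = "pp"  ["pp"]
40. n19.mk = false  [E₀.mk == true]
41. n19.cnt = -8  [E₀.cnt * -1 + 4]
42. n19.ok = "wm"  ["wm"]
43. n20.env = "wq"  [terminal]
44. n21.lim = 12  [terminal]
45. n19.key = 27  [E.cnt + e.lim + 23]
46. n18.key = 27  [E₁.key]
47. n12.acc = true  [A.wid == false]
48. n1.env = false  [S₀.acc > 10]
49. n22.lim = "qy"  [terminal]
50. n0.env = true  [S₁.env == false]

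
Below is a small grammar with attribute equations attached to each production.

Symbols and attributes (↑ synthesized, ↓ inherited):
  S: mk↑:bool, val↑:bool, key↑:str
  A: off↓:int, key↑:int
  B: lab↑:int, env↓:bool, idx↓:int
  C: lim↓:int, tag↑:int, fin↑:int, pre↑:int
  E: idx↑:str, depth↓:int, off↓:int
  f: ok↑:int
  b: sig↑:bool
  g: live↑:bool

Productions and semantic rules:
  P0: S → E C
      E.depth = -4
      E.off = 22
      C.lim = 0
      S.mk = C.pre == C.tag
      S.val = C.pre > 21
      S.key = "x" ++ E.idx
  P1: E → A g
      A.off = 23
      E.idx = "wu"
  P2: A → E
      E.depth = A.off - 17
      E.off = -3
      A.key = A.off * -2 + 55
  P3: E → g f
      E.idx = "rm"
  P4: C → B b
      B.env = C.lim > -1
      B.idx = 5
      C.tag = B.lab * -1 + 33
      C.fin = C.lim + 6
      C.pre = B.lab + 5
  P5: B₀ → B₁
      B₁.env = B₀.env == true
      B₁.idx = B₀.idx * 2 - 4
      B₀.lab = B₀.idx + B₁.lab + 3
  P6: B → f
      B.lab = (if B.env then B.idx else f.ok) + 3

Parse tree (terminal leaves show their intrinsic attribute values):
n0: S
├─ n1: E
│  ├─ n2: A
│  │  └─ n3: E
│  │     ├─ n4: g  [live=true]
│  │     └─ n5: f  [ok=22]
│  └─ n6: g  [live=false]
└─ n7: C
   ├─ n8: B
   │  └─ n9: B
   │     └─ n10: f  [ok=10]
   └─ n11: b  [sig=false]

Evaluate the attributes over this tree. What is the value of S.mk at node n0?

1. n1.depth = -4  [-4]
2. n1.off = 22  [22]
3. n2.off = 23  [23]
4. n3.depth = 6  [A.off - 17]
5. n3.off = -3  [-3]
6. n4.live = true  [terminal]
7. n5.ok = 22  [terminal]
8. n3.idx = "rm"  ["rm"]
9. n2.key = 9  [A.off * -2 + 55]
10. n6.live = false  [terminal]
11. n1.idx = "wu"  ["wu"]
12. n7.lim = 0  [0]
13. n8.env = true  [C.lim > -1]
14. n8.idx = 5  [5]
15. n9.env = true  [B₀.env == true]
16. n9.idx = 6  [B₀.idx * 2 - 4]
17. n10.ok = 10  [terminal]
18. n9.lab = 9  [(if B.env then B.idx else f.ok) + 3]
19. n8.lab = 17  [B₀.idx + B₁.lab + 3]
20. n11.sig = false  [terminal]
21. n7.tag = 16  [B.lab * -1 + 33]
22. n7.fin = 6  [C.lim + 6]
23. n7.pre = 22  [B.lab + 5]
24. n0.mk = false  [C.pre == C.tag]
25. n0.val = true  [C.pre > 21]
26. n0.key = "xwu"  ["x" ++ E.idx]

false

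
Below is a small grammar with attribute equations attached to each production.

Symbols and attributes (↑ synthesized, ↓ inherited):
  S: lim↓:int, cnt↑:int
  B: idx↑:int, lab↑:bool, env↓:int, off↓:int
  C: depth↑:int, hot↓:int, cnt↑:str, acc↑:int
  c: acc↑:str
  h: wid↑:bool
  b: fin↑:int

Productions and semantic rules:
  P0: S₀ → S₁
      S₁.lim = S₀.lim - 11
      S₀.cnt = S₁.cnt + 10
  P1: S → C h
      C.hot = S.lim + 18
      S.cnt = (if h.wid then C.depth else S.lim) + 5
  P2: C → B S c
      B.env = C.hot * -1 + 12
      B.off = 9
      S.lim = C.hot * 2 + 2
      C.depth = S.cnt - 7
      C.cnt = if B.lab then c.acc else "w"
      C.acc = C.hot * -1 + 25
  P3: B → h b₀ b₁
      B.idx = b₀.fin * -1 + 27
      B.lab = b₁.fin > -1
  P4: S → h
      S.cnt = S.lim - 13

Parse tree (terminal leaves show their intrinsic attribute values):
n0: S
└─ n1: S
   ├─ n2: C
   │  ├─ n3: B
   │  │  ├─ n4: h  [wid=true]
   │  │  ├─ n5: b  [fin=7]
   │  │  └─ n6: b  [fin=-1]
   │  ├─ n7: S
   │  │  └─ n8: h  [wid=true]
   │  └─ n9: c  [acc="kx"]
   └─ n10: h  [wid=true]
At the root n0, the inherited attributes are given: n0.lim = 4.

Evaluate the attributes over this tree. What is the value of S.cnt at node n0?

1. n0.lim = 4  [given at root]
2. n1.lim = -7  [S₀.lim - 11]
3. n2.hot = 11  [S.lim + 18]
4. n3.env = 1  [C.hot * -1 + 12]
5. n3.off = 9  [9]
6. n4.wid = true  [terminal]
7. n5.fin = 7  [terminal]
8. n6.fin = -1  [terminal]
9. n3.idx = 20  [b₀.fin * -1 + 27]
10. n3.lab = false  [b₁.fin > -1]
11. n7.lim = 24  [C.hot * 2 + 2]
12. n8.wid = true  [terminal]
13. n7.cnt = 11  [S.lim - 13]
14. n9.acc = "kx"  [terminal]
15. n2.depth = 4  [S.cnt - 7]
16. n2.cnt = "w"  [if B.lab then c.acc else "w"]
17. n2.acc = 14  [C.hot * -1 + 25]
18. n10.wid = true  [terminal]
19. n1.cnt = 9  [(if h.wid then C.depth else S.lim) + 5]
20. n0.cnt = 19  [S₁.cnt + 10]

19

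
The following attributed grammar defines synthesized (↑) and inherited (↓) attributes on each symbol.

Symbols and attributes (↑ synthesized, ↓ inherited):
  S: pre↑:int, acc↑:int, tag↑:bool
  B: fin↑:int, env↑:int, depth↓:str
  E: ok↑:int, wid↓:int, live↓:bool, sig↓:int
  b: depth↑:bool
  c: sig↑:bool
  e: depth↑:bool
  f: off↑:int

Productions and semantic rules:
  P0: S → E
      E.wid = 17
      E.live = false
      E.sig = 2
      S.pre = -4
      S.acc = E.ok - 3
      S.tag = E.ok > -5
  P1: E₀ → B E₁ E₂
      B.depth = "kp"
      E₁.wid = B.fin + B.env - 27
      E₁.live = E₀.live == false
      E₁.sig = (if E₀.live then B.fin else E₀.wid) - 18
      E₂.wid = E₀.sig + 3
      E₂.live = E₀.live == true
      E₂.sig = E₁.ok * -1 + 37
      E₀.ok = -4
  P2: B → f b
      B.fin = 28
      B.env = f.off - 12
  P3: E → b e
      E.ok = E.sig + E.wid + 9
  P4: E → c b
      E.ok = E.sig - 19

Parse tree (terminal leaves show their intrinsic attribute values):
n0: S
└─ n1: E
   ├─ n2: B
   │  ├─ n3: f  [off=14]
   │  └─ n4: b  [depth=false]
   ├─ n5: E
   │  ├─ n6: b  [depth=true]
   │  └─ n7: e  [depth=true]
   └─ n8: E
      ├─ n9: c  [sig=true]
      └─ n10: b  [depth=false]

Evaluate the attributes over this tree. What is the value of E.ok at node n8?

7

1. n1.wid = 17  [17]
2. n1.live = false  [false]
3. n1.sig = 2  [2]
4. n2.depth = "kp"  ["kp"]
5. n3.off = 14  [terminal]
6. n4.depth = false  [terminal]
7. n2.fin = 28  [28]
8. n2.env = 2  [f.off - 12]
9. n5.wid = 3  [B.fin + B.env - 27]
10. n5.live = true  [E₀.live == false]
11. n5.sig = -1  [(if E₀.live then B.fin else E₀.wid) - 18]
12. n6.depth = true  [terminal]
13. n7.depth = true  [terminal]
14. n5.ok = 11  [E.sig + E.wid + 9]
15. n8.wid = 5  [E₀.sig + 3]
16. n8.live = false  [E₀.live == true]
17. n8.sig = 26  [E₁.ok * -1 + 37]
18. n9.sig = true  [terminal]
19. n10.depth = false  [terminal]
20. n8.ok = 7  [E.sig - 19]
21. n1.ok = -4  [-4]
22. n0.pre = -4  [-4]
23. n0.acc = -7  [E.ok - 3]
24. n0.tag = true  [E.ok > -5]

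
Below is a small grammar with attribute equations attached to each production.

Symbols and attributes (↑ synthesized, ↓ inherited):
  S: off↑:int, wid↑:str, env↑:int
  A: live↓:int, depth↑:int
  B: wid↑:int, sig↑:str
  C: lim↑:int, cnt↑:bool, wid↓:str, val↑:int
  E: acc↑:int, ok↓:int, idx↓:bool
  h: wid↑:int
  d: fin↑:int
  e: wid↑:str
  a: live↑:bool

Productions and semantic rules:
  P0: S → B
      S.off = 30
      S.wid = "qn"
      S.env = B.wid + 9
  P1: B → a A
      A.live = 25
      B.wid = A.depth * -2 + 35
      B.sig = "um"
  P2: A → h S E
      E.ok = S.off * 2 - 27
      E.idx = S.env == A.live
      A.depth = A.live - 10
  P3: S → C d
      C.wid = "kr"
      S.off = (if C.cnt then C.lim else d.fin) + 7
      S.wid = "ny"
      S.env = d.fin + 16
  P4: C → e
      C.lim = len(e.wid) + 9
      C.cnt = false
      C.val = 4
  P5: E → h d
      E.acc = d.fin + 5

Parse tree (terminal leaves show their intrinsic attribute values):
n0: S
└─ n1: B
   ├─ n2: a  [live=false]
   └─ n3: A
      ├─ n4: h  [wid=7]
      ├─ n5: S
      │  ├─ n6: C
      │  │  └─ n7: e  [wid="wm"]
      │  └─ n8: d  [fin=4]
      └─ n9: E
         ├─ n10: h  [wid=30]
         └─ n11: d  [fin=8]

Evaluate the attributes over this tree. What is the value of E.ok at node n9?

-5

1. n2.live = false  [terminal]
2. n3.live = 25  [25]
3. n4.wid = 7  [terminal]
4. n6.wid = "kr"  ["kr"]
5. n7.wid = "wm"  [terminal]
6. n6.lim = 11  [len(e.wid) + 9]
7. n6.cnt = false  [false]
8. n6.val = 4  [4]
9. n8.fin = 4  [terminal]
10. n5.off = 11  [(if C.cnt then C.lim else d.fin) + 7]
11. n5.wid = "ny"  ["ny"]
12. n5.env = 20  [d.fin + 16]
13. n9.ok = -5  [S.off * 2 - 27]
14. n9.idx = false  [S.env == A.live]
15. n10.wid = 30  [terminal]
16. n11.fin = 8  [terminal]
17. n9.acc = 13  [d.fin + 5]
18. n3.depth = 15  [A.live - 10]
19. n1.wid = 5  [A.depth * -2 + 35]
20. n1.sig = "um"  ["um"]
21. n0.off = 30  [30]
22. n0.wid = "qn"  ["qn"]
23. n0.env = 14  [B.wid + 9]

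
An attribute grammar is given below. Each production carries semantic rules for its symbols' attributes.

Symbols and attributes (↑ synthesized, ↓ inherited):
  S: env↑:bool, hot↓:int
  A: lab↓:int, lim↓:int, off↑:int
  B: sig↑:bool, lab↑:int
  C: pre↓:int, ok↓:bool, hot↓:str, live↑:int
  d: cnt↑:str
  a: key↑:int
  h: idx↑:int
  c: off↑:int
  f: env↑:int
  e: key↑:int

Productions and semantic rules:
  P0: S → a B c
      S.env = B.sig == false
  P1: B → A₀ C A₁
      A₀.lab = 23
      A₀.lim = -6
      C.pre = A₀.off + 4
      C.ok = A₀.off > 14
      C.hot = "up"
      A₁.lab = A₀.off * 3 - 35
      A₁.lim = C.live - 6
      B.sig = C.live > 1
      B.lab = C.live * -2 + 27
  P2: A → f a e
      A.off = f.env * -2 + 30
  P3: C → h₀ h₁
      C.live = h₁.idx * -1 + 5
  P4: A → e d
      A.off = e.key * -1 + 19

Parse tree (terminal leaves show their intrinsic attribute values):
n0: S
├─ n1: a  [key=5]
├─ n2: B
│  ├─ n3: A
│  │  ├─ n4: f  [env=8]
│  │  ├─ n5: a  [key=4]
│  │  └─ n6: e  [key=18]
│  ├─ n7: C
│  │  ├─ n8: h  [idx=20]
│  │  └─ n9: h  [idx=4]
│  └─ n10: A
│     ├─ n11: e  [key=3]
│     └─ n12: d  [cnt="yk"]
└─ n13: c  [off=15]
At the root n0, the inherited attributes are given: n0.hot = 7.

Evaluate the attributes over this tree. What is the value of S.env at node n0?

true

1. n0.hot = 7  [given at root]
2. n1.key = 5  [terminal]
3. n3.lab = 23  [23]
4. n3.lim = -6  [-6]
5. n4.env = 8  [terminal]
6. n5.key = 4  [terminal]
7. n6.key = 18  [terminal]
8. n3.off = 14  [f.env * -2 + 30]
9. n7.pre = 18  [A₀.off + 4]
10. n7.ok = false  [A₀.off > 14]
11. n7.hot = "up"  ["up"]
12. n8.idx = 20  [terminal]
13. n9.idx = 4  [terminal]
14. n7.live = 1  [h₁.idx * -1 + 5]
15. n10.lab = 7  [A₀.off * 3 - 35]
16. n10.lim = -5  [C.live - 6]
17. n11.key = 3  [terminal]
18. n12.cnt = "yk"  [terminal]
19. n10.off = 16  [e.key * -1 + 19]
20. n2.sig = false  [C.live > 1]
21. n2.lab = 25  [C.live * -2 + 27]
22. n13.off = 15  [terminal]
23. n0.env = true  [B.sig == false]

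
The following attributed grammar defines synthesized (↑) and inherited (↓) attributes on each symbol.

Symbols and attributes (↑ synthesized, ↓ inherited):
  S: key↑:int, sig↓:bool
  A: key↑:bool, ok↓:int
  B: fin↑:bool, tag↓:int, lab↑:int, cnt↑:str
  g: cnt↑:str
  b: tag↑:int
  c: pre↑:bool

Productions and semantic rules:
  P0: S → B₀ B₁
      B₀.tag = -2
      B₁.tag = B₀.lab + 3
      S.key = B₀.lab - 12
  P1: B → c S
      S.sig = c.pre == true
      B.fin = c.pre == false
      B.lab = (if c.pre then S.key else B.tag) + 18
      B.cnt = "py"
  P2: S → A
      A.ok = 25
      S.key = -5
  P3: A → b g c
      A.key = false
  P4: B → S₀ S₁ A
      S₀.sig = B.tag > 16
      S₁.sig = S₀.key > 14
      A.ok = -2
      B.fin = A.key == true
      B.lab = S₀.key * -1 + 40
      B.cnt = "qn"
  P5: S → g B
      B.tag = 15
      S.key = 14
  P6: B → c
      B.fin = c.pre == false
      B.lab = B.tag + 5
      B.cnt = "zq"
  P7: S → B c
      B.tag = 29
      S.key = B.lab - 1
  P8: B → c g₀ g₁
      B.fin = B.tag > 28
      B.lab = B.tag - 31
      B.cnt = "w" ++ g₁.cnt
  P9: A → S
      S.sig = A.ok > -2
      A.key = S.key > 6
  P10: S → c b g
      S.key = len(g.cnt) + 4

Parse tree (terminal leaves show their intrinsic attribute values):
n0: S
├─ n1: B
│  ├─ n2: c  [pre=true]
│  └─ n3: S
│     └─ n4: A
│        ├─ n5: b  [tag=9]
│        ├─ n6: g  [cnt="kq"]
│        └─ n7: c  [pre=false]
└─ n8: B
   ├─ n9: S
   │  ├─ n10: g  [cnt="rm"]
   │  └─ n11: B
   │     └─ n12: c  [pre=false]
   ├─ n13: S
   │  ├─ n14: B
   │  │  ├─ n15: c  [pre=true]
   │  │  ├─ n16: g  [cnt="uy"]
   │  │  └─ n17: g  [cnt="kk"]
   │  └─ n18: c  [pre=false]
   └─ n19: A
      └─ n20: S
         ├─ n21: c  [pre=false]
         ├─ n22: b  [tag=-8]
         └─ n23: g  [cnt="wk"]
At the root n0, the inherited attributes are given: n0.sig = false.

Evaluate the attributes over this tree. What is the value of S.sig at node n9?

1. n0.sig = false  [given at root]
2. n1.tag = -2  [-2]
3. n2.pre = true  [terminal]
4. n3.sig = true  [c.pre == true]
5. n4.ok = 25  [25]
6. n5.tag = 9  [terminal]
7. n6.cnt = "kq"  [terminal]
8. n7.pre = false  [terminal]
9. n4.key = false  [false]
10. n3.key = -5  [-5]
11. n1.fin = false  [c.pre == false]
12. n1.lab = 13  [(if c.pre then S.key else B.tag) + 18]
13. n1.cnt = "py"  ["py"]
14. n8.tag = 16  [B₀.lab + 3]
15. n9.sig = false  [B.tag > 16]
16. n10.cnt = "rm"  [terminal]
17. n11.tag = 15  [15]
18. n12.pre = false  [terminal]
19. n11.fin = true  [c.pre == false]
20. n11.lab = 20  [B.tag + 5]
21. n11.cnt = "zq"  ["zq"]
22. n9.key = 14  [14]
23. n13.sig = false  [S₀.key > 14]
24. n14.tag = 29  [29]
25. n15.pre = true  [terminal]
26. n16.cnt = "uy"  [terminal]
27. n17.cnt = "kk"  [terminal]
28. n14.fin = true  [B.tag > 28]
29. n14.lab = -2  [B.tag - 31]
30. n14.cnt = "wkk"  ["w" ++ g₁.cnt]
31. n18.pre = false  [terminal]
32. n13.key = -3  [B.lab - 1]
33. n19.ok = -2  [-2]
34. n20.sig = false  [A.ok > -2]
35. n21.pre = false  [terminal]
36. n22.tag = -8  [terminal]
37. n23.cnt = "wk"  [terminal]
38. n20.key = 6  [len(g.cnt) + 4]
39. n19.key = false  [S.key > 6]
40. n8.fin = false  [A.key == true]
41. n8.lab = 26  [S₀.key * -1 + 40]
42. n8.cnt = "qn"  ["qn"]
43. n0.key = 1  [B₀.lab - 12]

false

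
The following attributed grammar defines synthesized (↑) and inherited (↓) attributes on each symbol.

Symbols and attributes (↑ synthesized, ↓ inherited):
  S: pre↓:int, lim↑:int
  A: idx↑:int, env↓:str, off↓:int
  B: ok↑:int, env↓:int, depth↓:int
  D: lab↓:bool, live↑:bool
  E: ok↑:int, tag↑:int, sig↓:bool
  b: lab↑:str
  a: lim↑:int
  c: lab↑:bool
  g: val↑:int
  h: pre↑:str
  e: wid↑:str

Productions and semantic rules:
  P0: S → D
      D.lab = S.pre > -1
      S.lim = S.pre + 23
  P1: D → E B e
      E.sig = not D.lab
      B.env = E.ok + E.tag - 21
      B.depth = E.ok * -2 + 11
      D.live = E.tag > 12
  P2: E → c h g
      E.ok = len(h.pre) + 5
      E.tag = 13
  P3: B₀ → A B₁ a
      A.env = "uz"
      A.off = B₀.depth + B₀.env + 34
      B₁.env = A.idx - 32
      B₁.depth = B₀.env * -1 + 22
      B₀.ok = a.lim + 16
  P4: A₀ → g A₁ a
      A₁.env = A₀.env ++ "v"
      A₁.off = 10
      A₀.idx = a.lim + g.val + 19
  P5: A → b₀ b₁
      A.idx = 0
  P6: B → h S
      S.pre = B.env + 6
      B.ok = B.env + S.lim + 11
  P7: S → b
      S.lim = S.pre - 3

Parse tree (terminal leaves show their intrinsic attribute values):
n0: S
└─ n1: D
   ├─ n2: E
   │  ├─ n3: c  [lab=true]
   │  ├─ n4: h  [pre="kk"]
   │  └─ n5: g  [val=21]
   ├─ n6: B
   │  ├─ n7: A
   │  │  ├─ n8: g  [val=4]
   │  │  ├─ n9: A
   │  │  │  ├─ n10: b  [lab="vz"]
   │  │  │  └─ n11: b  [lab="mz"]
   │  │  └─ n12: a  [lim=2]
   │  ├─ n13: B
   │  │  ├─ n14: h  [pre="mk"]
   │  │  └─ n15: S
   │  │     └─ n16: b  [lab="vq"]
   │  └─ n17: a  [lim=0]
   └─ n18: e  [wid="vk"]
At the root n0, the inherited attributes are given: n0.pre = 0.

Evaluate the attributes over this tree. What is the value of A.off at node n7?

30

1. n0.pre = 0  [given at root]
2. n1.lab = true  [S.pre > -1]
3. n2.sig = false  [not D.lab]
4. n3.lab = true  [terminal]
5. n4.pre = "kk"  [terminal]
6. n5.val = 21  [terminal]
7. n2.ok = 7  [len(h.pre) + 5]
8. n2.tag = 13  [13]
9. n6.env = -1  [E.ok + E.tag - 21]
10. n6.depth = -3  [E.ok * -2 + 11]
11. n7.env = "uz"  ["uz"]
12. n7.off = 30  [B₀.depth + B₀.env + 34]
13. n8.val = 4  [terminal]
14. n9.env = "uzv"  [A₀.env ++ "v"]
15. n9.off = 10  [10]
16. n10.lab = "vz"  [terminal]
17. n11.lab = "mz"  [terminal]
18. n9.idx = 0  [0]
19. n12.lim = 2  [terminal]
20. n7.idx = 25  [a.lim + g.val + 19]
21. n13.env = -7  [A.idx - 32]
22. n13.depth = 23  [B₀.env * -1 + 22]
23. n14.pre = "mk"  [terminal]
24. n15.pre = -1  [B.env + 6]
25. n16.lab = "vq"  [terminal]
26. n15.lim = -4  [S.pre - 3]
27. n13.ok = 0  [B.env + S.lim + 11]
28. n17.lim = 0  [terminal]
29. n6.ok = 16  [a.lim + 16]
30. n18.wid = "vk"  [terminal]
31. n1.live = true  [E.tag > 12]
32. n0.lim = 23  [S.pre + 23]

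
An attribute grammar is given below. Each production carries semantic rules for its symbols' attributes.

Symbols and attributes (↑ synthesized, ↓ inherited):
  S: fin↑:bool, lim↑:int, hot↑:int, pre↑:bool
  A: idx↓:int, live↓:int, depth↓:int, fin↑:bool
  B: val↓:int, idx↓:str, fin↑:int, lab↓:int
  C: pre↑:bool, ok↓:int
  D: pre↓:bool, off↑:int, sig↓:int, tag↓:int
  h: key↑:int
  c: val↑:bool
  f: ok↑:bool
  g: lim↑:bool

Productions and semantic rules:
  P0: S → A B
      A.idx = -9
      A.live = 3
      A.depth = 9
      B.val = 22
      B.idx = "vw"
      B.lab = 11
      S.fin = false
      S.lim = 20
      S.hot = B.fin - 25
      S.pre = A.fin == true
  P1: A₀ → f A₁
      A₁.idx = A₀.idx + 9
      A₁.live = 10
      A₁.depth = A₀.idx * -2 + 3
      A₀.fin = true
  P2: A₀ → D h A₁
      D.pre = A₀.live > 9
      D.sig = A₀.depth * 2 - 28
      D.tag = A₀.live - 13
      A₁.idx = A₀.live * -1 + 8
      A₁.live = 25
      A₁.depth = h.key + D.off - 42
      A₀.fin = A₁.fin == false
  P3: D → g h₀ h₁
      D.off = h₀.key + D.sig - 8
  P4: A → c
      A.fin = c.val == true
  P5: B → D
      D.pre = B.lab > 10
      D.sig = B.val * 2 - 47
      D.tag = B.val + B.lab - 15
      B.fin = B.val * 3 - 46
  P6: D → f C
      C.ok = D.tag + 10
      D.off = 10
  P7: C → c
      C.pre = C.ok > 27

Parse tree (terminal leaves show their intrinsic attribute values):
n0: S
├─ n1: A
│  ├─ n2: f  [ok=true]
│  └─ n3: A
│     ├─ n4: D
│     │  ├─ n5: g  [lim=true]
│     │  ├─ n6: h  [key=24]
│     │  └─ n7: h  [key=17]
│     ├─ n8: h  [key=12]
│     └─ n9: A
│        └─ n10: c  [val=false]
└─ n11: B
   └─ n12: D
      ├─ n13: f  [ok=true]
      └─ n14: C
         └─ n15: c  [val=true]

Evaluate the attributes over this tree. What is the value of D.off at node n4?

30

1. n1.idx = -9  [-9]
2. n1.live = 3  [3]
3. n1.depth = 9  [9]
4. n2.ok = true  [terminal]
5. n3.idx = 0  [A₀.idx + 9]
6. n3.live = 10  [10]
7. n3.depth = 21  [A₀.idx * -2 + 3]
8. n4.pre = true  [A₀.live > 9]
9. n4.sig = 14  [A₀.depth * 2 - 28]
10. n4.tag = -3  [A₀.live - 13]
11. n5.lim = true  [terminal]
12. n6.key = 24  [terminal]
13. n7.key = 17  [terminal]
14. n4.off = 30  [h₀.key + D.sig - 8]
15. n8.key = 12  [terminal]
16. n9.idx = -2  [A₀.live * -1 + 8]
17. n9.live = 25  [25]
18. n9.depth = 0  [h.key + D.off - 42]
19. n10.val = false  [terminal]
20. n9.fin = false  [c.val == true]
21. n3.fin = true  [A₁.fin == false]
22. n1.fin = true  [true]
23. n11.val = 22  [22]
24. n11.idx = "vw"  ["vw"]
25. n11.lab = 11  [11]
26. n12.pre = true  [B.lab > 10]
27. n12.sig = -3  [B.val * 2 - 47]
28. n12.tag = 18  [B.val + B.lab - 15]
29. n13.ok = true  [terminal]
30. n14.ok = 28  [D.tag + 10]
31. n15.val = true  [terminal]
32. n14.pre = true  [C.ok > 27]
33. n12.off = 10  [10]
34. n11.fin = 20  [B.val * 3 - 46]
35. n0.fin = false  [false]
36. n0.lim = 20  [20]
37. n0.hot = -5  [B.fin - 25]
38. n0.pre = true  [A.fin == true]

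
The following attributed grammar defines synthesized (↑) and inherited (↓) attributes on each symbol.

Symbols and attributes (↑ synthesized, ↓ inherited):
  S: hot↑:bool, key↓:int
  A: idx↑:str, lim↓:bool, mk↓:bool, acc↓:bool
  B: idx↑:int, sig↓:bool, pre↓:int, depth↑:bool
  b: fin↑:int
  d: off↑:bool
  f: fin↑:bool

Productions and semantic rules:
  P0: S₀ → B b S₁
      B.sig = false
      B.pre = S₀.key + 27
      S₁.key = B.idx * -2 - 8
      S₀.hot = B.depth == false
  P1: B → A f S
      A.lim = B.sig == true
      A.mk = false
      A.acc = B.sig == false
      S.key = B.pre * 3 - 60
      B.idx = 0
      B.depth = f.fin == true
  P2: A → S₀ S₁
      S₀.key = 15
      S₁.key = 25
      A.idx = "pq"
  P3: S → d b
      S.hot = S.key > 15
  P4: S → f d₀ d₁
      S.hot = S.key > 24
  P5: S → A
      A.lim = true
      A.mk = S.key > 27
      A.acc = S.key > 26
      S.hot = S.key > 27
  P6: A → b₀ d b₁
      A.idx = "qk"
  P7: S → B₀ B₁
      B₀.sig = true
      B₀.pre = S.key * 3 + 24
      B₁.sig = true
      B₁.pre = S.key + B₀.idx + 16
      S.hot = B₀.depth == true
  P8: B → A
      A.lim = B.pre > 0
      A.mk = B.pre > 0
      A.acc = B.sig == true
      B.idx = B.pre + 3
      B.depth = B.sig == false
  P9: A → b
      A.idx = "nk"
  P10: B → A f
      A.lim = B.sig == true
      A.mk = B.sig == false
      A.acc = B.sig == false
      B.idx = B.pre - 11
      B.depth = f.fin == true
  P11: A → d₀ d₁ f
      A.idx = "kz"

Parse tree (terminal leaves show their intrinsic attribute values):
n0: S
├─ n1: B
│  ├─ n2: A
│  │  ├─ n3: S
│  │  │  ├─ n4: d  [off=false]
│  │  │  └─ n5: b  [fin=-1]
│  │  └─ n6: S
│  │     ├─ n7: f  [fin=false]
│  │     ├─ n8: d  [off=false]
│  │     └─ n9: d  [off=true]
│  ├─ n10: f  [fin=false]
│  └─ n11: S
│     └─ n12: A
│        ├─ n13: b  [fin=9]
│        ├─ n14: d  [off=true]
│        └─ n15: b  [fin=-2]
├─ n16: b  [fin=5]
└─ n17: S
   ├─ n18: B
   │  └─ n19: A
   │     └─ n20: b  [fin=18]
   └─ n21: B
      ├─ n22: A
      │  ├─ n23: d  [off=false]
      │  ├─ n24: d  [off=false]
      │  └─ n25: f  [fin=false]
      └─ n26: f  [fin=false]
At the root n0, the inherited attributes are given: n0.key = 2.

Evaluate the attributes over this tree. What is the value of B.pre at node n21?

11

1. n0.key = 2  [given at root]
2. n1.sig = false  [false]
3. n1.pre = 29  [S₀.key + 27]
4. n2.lim = false  [B.sig == true]
5. n2.mk = false  [false]
6. n2.acc = true  [B.sig == false]
7. n3.key = 15  [15]
8. n4.off = false  [terminal]
9. n5.fin = -1  [terminal]
10. n3.hot = false  [S.key > 15]
11. n6.key = 25  [25]
12. n7.fin = false  [terminal]
13. n8.off = false  [terminal]
14. n9.off = true  [terminal]
15. n6.hot = true  [S.key > 24]
16. n2.idx = "pq"  ["pq"]
17. n10.fin = false  [terminal]
18. n11.key = 27  [B.pre * 3 - 60]
19. n12.lim = true  [true]
20. n12.mk = false  [S.key > 27]
21. n12.acc = true  [S.key > 26]
22. n13.fin = 9  [terminal]
23. n14.off = true  [terminal]
24. n15.fin = -2  [terminal]
25. n12.idx = "qk"  ["qk"]
26. n11.hot = false  [S.key > 27]
27. n1.idx = 0  [0]
28. n1.depth = false  [f.fin == true]
29. n16.fin = 5  [terminal]
30. n17.key = -8  [B.idx * -2 - 8]
31. n18.sig = true  [true]
32. n18.pre = 0  [S.key * 3 + 24]
33. n19.lim = false  [B.pre > 0]
34. n19.mk = false  [B.pre > 0]
35. n19.acc = true  [B.sig == true]
36. n20.fin = 18  [terminal]
37. n19.idx = "nk"  ["nk"]
38. n18.idx = 3  [B.pre + 3]
39. n18.depth = false  [B.sig == false]
40. n21.sig = true  [true]
41. n21.pre = 11  [S.key + B₀.idx + 16]
42. n22.lim = true  [B.sig == true]
43. n22.mk = false  [B.sig == false]
44. n22.acc = false  [B.sig == false]
45. n23.off = false  [terminal]
46. n24.off = false  [terminal]
47. n25.fin = false  [terminal]
48. n22.idx = "kz"  ["kz"]
49. n26.fin = false  [terminal]
50. n21.idx = 0  [B.pre - 11]
51. n21.depth = false  [f.fin == true]
52. n17.hot = false  [B₀.depth == true]
53. n0.hot = true  [B.depth == false]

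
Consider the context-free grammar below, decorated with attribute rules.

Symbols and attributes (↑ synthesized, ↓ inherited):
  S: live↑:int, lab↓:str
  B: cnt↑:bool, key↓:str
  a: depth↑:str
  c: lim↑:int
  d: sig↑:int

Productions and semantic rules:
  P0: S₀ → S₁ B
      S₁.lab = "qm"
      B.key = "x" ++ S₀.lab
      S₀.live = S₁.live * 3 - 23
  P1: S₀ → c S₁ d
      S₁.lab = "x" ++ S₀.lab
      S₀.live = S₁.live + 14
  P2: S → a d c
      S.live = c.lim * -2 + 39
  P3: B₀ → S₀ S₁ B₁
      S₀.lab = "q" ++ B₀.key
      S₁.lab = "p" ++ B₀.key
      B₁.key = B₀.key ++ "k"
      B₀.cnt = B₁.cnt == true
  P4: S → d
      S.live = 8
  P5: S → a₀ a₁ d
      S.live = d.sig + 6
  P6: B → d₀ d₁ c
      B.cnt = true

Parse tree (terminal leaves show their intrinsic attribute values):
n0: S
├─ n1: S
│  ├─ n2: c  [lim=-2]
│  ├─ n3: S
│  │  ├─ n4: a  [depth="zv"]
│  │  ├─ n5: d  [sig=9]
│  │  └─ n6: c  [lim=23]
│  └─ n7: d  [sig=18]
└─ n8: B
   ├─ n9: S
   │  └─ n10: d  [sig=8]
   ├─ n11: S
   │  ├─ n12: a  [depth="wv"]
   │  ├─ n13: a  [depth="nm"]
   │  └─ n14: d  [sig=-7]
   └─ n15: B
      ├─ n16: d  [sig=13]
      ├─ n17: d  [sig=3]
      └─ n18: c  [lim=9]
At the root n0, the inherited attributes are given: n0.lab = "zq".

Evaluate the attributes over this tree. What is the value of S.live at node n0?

-2

1. n0.lab = "zq"  [given at root]
2. n1.lab = "qm"  ["qm"]
3. n2.lim = -2  [terminal]
4. n3.lab = "xqm"  ["x" ++ S₀.lab]
5. n4.depth = "zv"  [terminal]
6. n5.sig = 9  [terminal]
7. n6.lim = 23  [terminal]
8. n3.live = -7  [c.lim * -2 + 39]
9. n7.sig = 18  [terminal]
10. n1.live = 7  [S₁.live + 14]
11. n8.key = "xzq"  ["x" ++ S₀.lab]
12. n9.lab = "qxzq"  ["q" ++ B₀.key]
13. n10.sig = 8  [terminal]
14. n9.live = 8  [8]
15. n11.lab = "pxzq"  ["p" ++ B₀.key]
16. n12.depth = "wv"  [terminal]
17. n13.depth = "nm"  [terminal]
18. n14.sig = -7  [terminal]
19. n11.live = -1  [d.sig + 6]
20. n15.key = "xzqk"  [B₀.key ++ "k"]
21. n16.sig = 13  [terminal]
22. n17.sig = 3  [terminal]
23. n18.lim = 9  [terminal]
24. n15.cnt = true  [true]
25. n8.cnt = true  [B₁.cnt == true]
26. n0.live = -2  [S₁.live * 3 - 23]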